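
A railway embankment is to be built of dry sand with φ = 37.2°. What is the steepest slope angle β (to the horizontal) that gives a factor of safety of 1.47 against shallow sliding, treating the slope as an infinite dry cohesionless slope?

For an infinite dry cohesionless slope FS = tanφ/tanβ, so tanβ = tanφ / FS.
tanβ = tan37.2° / 1.47 = 0.7590 / 1.47 = 0.5164
β = arctan(0.5164) = 27.31°

β = 27.3°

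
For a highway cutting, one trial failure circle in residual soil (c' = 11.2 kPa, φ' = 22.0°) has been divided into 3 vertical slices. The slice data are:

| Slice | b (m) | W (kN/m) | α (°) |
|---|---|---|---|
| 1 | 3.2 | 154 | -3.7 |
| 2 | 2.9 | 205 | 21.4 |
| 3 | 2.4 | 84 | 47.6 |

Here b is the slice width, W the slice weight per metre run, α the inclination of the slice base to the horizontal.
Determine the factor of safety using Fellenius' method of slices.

Ordinary method of slices: FS = Σ[c'·Δl_i + (W_i cosα_i)·tanφ'] / Σ W_i sinα_i, with Δl_i = b_i / cosα_i.
Slice 1: Δl = 3.2/cos(-3.7°) = 3.207 m; N'_1 = 154·cos(-3.7°) = 153.7; c'Δl = 35.91; W sinα = -9.9
Slice 2: Δl = 2.9/cos21.4° = 3.115 m; N'_2 = 205·cos21.4° = 190.9; c'Δl = 34.89; W sinα = 74.8
Slice 3: Δl = 2.4/cos47.6° = 3.559 m; N'_3 = 84·cos47.6° = 56.6; c'Δl = 39.86; W sinα = 62.0
Σc'Δl = 110.7 kN/m; ΣN' = 401.2 kN/m; ΣW sinα = 126.9 kN/m
Resisting = 110.7 + 401.2·tan22.0° = 110.7 + 162.1 = 272.8 kN/m
FS = 272.8 / 126.9 = 2.149

FS = 2.15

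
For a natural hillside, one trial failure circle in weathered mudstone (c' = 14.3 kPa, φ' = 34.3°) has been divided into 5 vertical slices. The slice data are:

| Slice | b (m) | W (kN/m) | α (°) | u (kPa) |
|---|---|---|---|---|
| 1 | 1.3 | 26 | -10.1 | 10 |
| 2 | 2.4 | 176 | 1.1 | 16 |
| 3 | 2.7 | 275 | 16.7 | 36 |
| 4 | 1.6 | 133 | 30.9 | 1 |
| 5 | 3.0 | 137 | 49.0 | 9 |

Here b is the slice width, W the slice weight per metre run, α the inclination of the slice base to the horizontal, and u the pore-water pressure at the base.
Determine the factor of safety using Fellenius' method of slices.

FS = 2.04

Ordinary method of slices: FS = Σ[c'·Δl_i + (W_i cosα_i − u_i·Δl_i)·tanφ'] / Σ W_i sinα_i, with Δl_i = b_i / cosα_i.
Slice 1: Δl = 1.3/cos(-10.1°) = 1.320 m; N'_1 = 26·cos(-10.1°) − 10·1.320 = 12.4; c'Δl = 18.88; W sinα = -4.6
Slice 2: Δl = 2.4/cos1.1° = 2.400 m; N'_2 = 176·cos1.1° − 16·2.400 = 137.6; c'Δl = 34.33; W sinα = 3.4
Slice 3: Δl = 2.7/cos16.7° = 2.819 m; N'_3 = 275·cos16.7° − 36·2.819 = 161.9; c'Δl = 40.31; W sinα = 79.0
Slice 4: Δl = 1.6/cos30.9° = 1.865 m; N'_4 = 133·cos30.9° − 1·1.865 = 112.3; c'Δl = 26.66; W sinα = 68.3
Slice 5: Δl = 3.0/cos49.0° = 4.573 m; N'_5 = 137·cos49.0° − 9·4.573 = 48.7; c'Δl = 65.39; W sinα = 103.4
Σc'Δl = 185.6 kN/m; ΣN' = 472.9 kN/m; ΣW sinα = 249.5 kN/m
Resisting = 185.6 + 472.9·tan34.3° = 185.6 + 322.6 = 508.1 kN/m
FS = 508.1 / 249.5 = 2.036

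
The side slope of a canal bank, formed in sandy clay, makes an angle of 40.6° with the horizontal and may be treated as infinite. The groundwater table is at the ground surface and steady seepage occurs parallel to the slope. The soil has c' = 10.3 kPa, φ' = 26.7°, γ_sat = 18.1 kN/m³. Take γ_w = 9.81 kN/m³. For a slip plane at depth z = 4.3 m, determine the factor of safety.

FS = 0.54

With seepage parallel to the slope and the water table at the surface, the effective normal stress on the slip plane uses the buoyant unit weight γ' = γ_sat − γ_w while the driving shear stress uses γ_sat:
FS = [c' + γ' z cos²β tanφ'] / [γ_sat z sinβ cosβ]
γ' = 18.1 − 9.81 = 8.29 kN/m³
Numerator = 10.3 + 8.29·4.3·cos²40.6°·tan26.7° = 10.3 + 8.29·4.3·0.5765·0.5029 = 20.636 kPa
Denominator = 18.1·4.3·sin40.6°·cos40.6° = 18.1·4.3·0.6508·0.7593 = 38.457 kPa
FS = 20.636 / 38.457 = 0.537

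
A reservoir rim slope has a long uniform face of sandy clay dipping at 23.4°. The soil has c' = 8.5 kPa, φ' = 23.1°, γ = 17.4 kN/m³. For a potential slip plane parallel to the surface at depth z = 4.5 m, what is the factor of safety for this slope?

FS = 1.28

For an infinite slope with a slip plane parallel to the surface (no pore pressure): FS = [c' + γz cos²β tanφ'] / [γz sinβ cosβ].
γz = 17.4·4.5 = 78.30 kN/m²
Numerator = 8.5 + 78.30·cos²23.4°·tan23.1° = 8.5 + 78.30·0.8423·0.4265 = 36.630 kPa
Denominator = 78.30·sin23.4°·cos23.4° = 78.30·0.3971·0.9178 = 28.539 kPa
FS = 36.630 / 28.539 = 1.284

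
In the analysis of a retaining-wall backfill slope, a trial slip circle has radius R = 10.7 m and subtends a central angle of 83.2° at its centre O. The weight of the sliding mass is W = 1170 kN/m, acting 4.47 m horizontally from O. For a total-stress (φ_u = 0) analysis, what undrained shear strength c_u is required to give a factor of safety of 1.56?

c_u = 49.1 kPa

FS = c_u·L_a·R / (W·d), so c_u = FS·W·d / (L_a·R).
Arc length L_a = R·θ = 10.7·(83.2°·π/180) = 10.7·1.4521 = 15.54 m
c_u = 1.56·1170·4.47 / (15.54·10.7) = 8158.6 / 166.25 = 49.07 kPa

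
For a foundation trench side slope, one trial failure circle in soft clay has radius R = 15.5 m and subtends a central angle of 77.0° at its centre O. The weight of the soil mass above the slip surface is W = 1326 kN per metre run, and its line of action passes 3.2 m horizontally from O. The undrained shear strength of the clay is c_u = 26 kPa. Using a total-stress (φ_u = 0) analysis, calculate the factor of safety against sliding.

FS = 1.98

Taking moments about the centre O, the resisting moment is provided by the undrained shear strength acting along the arc:
Arc length L_a = R·θ = 15.5·(77.0°·π/180) = 15.5·1.3439 = 20.83 m
M_R = c_u·L_a·R = 26·20.83·15.5 = 8394.7 kN·m/m
M_D = W·d = 1326·3.2 = 4243.2 kN·m/m
FS = M_R / M_D = 8394.7 / 4243.2 = 1.978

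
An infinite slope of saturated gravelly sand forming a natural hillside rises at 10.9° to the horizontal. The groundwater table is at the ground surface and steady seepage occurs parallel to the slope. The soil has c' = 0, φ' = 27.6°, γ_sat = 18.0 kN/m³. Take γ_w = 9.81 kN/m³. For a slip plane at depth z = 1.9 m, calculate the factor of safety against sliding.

FS = 1.24

With seepage parallel to the slope and the water table at the surface, the effective normal stress on the slip plane uses the buoyant unit weight γ' = γ_sat − γ_w while the driving shear stress uses γ_sat:
FS = [c' + γ' z cos²β tanφ'] / [γ_sat z sinβ cosβ]
(For c' = 0 this reduces to FS = (γ'/γ_sat)·tanφ'/tanβ.)
γ' = 18.0 − 9.81 = 8.19 kN/m³
Numerator = 0.0 + 8.19·1.9·cos²10.9°·tan27.6° = 0.0 + 8.19·1.9·0.9642·0.5228 = 7.844 kPa
Denominator = 18.0·1.9·sin10.9°·cos10.9° = 18.0·1.9·0.1891·0.9820 = 6.350 kPa
FS = 7.844 / 6.350 = 1.235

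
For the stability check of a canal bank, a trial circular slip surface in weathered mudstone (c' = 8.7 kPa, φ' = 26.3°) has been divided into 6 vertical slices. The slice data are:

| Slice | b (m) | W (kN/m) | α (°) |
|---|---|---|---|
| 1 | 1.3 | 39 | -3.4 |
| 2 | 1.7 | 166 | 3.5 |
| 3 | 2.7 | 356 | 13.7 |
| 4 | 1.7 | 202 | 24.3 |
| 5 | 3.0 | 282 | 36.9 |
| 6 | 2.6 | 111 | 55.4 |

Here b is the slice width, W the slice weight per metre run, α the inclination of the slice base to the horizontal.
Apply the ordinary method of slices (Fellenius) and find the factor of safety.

FS = 1.48

Ordinary method of slices: FS = Σ[c'·Δl_i + (W_i cosα_i)·tanφ'] / Σ W_i sinα_i, with Δl_i = b_i / cosα_i.
Slice 1: Δl = 1.3/cos(-3.4°) = 1.302 m; N'_1 = 39·cos(-3.4°) = 38.9; c'Δl = 11.33; W sinα = -2.3
Slice 2: Δl = 1.7/cos3.5° = 1.703 m; N'_2 = 166·cos3.5° = 165.7; c'Δl = 14.82; W sinα = 10.1
Slice 3: Δl = 2.7/cos13.7° = 2.779 m; N'_3 = 356·cos13.7° = 345.9; c'Δl = 24.18; W sinα = 84.3
Slice 4: Δl = 1.7/cos24.3° = 1.865 m; N'_4 = 202·cos24.3° = 184.1; c'Δl = 16.23; W sinα = 83.1
Slice 5: Δl = 3.0/cos36.9° = 3.751 m; N'_5 = 282·cos36.9° = 225.5; c'Δl = 32.64; W sinα = 169.3
Slice 6: Δl = 2.6/cos55.4° = 4.579 m; N'_6 = 111·cos55.4° = 63.0; c'Δl = 39.83; W sinα = 91.4
Σc'Δl = 139.0 kN/m; ΣN' = 1023.1 kN/m; ΣW sinα = 435.9 kN/m
Resisting = 139.0 + 1023.1·tan26.3° = 139.0 + 505.7 = 644.7 kN/m
FS = 644.7 / 435.9 = 1.479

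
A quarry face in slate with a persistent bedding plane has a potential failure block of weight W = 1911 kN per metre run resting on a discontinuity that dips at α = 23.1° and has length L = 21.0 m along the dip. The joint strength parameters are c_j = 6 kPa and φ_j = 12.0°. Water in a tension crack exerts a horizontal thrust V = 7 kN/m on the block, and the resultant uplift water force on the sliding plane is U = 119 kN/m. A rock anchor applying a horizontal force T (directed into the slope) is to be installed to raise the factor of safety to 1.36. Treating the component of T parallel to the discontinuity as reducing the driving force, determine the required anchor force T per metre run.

Resolving forces along and normal to the sliding plane, with the horizontal anchor force T adding T·sinα to the effective normal force and T·cosα acting up the plane against the driving force:
FS = [c_jL + (W cosα − U − V sinα + T sinα) tanφ_j] / [W sinα + V cosα − T cosα]
Without the anchor: N' = 1636.0 kN/m, driving T_d = 756.2 kN/m, resisting R = 6·21.0 + 1636.0·tan12.0° = 473.7 kN/m, FS = 0.63.
Setting FS = 1.36 and solving for T:
1.36·(756.2 − T cos23.1°) = 473.7 + T sin23.1°·tan12.0°
T·(sin23.1°·tan12.0° + 1.36·cos23.1°) = 1.36·756.2 − 473.7
T·(0.3923·0.2126 + 1.36·0.9198) = 1028.4 − 473.7 = 554.7
T·1.3344 = 554.7
T = 415.7 kN/m

T = 416 kN/m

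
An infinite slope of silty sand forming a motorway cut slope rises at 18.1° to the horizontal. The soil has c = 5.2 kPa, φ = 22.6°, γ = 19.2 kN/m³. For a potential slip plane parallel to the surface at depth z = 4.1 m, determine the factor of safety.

For an infinite slope with a slip plane parallel to the surface (no pore pressure): FS = [c + γz cos²β tanφ] / [γz sinβ cosβ].
γz = 19.2·4.1 = 78.72 kN/m²
Numerator = 5.2 + 78.72·cos²18.1°·tan22.6° = 5.2 + 78.72·0.9035·0.4163 = 34.805 kPa
Denominator = 78.72·sin18.1°·cos18.1° = 78.72·0.3107·0.9505 = 23.246 kPa
FS = 34.805 / 23.246 = 1.497

FS = 1.50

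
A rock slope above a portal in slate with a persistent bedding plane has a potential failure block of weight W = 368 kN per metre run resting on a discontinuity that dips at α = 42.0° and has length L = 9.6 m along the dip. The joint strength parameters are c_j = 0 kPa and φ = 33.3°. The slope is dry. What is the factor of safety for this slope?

FS = 0.73

Resolving the block weight along and normal to the plane and applying the Mohr–Coulomb strength on the joint:
N' = W cosα = 368·cos42.0° = 273.5 kN/m
Driving force T = W sinα = 368·sin42.0° = 246.2 kN/m
Resisting force R = c_j·L + N'·tanφ = 0·9.6 + 273.5·tan33.3° = 0.0 + 179.6 = 179.6 kN/m
FS = R / T = 179.6 / 246.2 = 0.730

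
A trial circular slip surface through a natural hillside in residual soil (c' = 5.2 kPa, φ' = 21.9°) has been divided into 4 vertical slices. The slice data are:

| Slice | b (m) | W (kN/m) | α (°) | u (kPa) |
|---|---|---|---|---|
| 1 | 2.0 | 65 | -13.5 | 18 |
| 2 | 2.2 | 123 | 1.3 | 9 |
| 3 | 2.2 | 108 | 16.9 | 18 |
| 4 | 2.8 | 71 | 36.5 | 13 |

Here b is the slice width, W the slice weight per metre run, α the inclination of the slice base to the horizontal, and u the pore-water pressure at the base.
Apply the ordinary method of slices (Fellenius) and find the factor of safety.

FS = 2.19

Ordinary method of slices: FS = Σ[c'·Δl_i + (W_i cosα_i − u_i·Δl_i)·tanφ'] / Σ W_i sinα_i, with Δl_i = b_i / cosα_i.
Slice 1: Δl = 2.0/cos(-13.5°) = 2.057 m; N'_1 = 65·cos(-13.5°) − 18·2.057 = 26.2; c'Δl = 10.70; W sinα = -15.2
Slice 2: Δl = 2.2/cos1.3° = 2.201 m; N'_2 = 123·cos1.3° − 9·2.201 = 103.2; c'Δl = 11.44; W sinα = 2.8
Slice 3: Δl = 2.2/cos16.9° = 2.299 m; N'_3 = 108·cos16.9° − 18·2.299 = 61.9; c'Δl = 11.96; W sinα = 31.4
Slice 4: Δl = 2.8/cos36.5° = 3.483 m; N'_4 = 71·cos36.5° − 13·3.483 = 11.8; c'Δl = 18.11; W sinα = 42.2
Σc'Δl = 52.2 kN/m; ΣN' = 203.1 kN/m; ΣW sinα = 61.2 kN/m
Resisting = 52.2 + 203.1·tan21.9° = 52.2 + 81.6 = 133.8 kN/m
FS = 133.8 / 61.2 = 2.185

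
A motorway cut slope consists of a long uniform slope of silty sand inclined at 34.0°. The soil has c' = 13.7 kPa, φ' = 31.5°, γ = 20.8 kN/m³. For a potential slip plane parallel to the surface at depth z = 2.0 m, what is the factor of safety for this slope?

FS = 1.62

For an infinite slope with a slip plane parallel to the surface (no pore pressure): FS = [c' + γz cos²β tanφ'] / [γz sinβ cosβ].
γz = 20.8·2.0 = 41.60 kN/m²
Numerator = 13.7 + 41.60·cos²34.0°·tan31.5° = 13.7 + 41.60·0.6873·0.6128 = 31.221 kPa
Denominator = 41.60·sin34.0°·cos34.0° = 41.60·0.5592·0.8290 = 19.285 kPa
FS = 31.221 / 19.285 = 1.619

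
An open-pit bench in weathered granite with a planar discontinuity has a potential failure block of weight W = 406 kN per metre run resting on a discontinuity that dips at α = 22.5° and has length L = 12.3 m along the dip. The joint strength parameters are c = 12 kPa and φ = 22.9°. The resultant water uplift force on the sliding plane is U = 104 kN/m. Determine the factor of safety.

FS = 1.69

Resolving the block weight along and normal to the plane and applying the Mohr–Coulomb strength on the joint:
N' = W cosα − U = 406·cos22.5° − 104 = 271.1 kN/m
Driving force T = W sinα = 406·sin22.5° = 155.4 kN/m
Resisting force R = c·L + N'·tanφ = 12·12.3 + 271.1·tan22.9° = 147.6 + 114.5 = 262.1 kN/m
FS = R / T = 262.1 / 155.4 = 1.687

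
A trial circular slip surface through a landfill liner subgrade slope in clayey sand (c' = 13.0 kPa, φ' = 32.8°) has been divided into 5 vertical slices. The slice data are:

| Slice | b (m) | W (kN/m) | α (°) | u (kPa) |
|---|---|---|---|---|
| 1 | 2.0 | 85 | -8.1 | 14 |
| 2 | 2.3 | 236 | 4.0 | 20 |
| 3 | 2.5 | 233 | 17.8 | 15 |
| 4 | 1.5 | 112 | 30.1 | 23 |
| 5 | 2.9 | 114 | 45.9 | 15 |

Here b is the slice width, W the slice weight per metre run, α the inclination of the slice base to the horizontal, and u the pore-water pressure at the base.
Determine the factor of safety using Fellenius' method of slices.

FS = 2.29

Ordinary method of slices: FS = Σ[c'·Δl_i + (W_i cosα_i − u_i·Δl_i)·tanφ'] / Σ W_i sinα_i, with Δl_i = b_i / cosα_i.
Slice 1: Δl = 2.0/cos(-8.1°) = 2.020 m; N'_1 = 85·cos(-8.1°) − 14·2.020 = 55.9; c'Δl = 26.26; W sinα = -12.0
Slice 2: Δl = 2.3/cos4.0° = 2.306 m; N'_2 = 236·cos4.0° − 20·2.306 = 189.3; c'Δl = 29.97; W sinα = 16.5
Slice 3: Δl = 2.5/cos17.8° = 2.626 m; N'_3 = 233·cos17.8° − 15·2.626 = 182.5; c'Δl = 34.13; W sinα = 71.2
Slice 4: Δl = 1.5/cos30.1° = 1.734 m; N'_4 = 112·cos30.1° − 23·1.734 = 57.0; c'Δl = 22.54; W sinα = 56.2
Slice 5: Δl = 2.9/cos45.9° = 4.167 m; N'_5 = 114·cos45.9° − 15·4.167 = 16.8; c'Δl = 54.17; W sinα = 81.9
Σc'Δl = 167.1 kN/m; ΣN' = 501.5 kN/m; ΣW sinα = 213.7 kN/m
Resisting = 167.1 + 501.5·tan32.8° = 167.1 + 323.2 = 490.3 kN/m
FS = 490.3 / 213.7 = 2.294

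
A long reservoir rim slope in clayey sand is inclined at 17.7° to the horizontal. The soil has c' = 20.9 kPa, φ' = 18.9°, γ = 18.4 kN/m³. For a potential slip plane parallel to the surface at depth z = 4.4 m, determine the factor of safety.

FS = 1.96

For an infinite slope with a slip plane parallel to the surface (no pore pressure): FS = [c' + γz cos²β tanφ'] / [γz sinβ cosβ].
γz = 18.4·4.4 = 80.96 kN/m²
Numerator = 20.9 + 80.96·cos²17.7°·tan18.9° = 20.9 + 80.96·0.9076·0.3424 = 46.057 kPa
Denominator = 80.96·sin17.7°·cos17.7° = 80.96·0.3040·0.9527 = 23.449 kPa
FS = 46.057 / 23.449 = 1.964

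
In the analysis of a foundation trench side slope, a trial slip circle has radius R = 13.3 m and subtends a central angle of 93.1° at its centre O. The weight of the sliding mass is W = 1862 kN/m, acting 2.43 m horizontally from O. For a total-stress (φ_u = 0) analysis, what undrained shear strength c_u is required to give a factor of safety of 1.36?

FS = c_u·L_a·R / (W·d), so c_u = FS·W·d / (L_a·R).
Arc length L_a = R·θ = 13.3·(93.1°·π/180) = 13.3·1.6249 = 21.61 m
c_u = 1.36·1862·2.43 / (21.61·13.3) = 6153.5 / 287.43 = 21.41 kPa

c_u = 21.4 kPa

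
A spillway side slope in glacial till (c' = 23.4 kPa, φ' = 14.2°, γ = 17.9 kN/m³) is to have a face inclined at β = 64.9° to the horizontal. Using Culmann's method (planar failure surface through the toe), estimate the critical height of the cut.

H_c = 12.52 m

Culmann's analysis gives the critical failure plane at α_cr = (β + φ')/2 = (64.9 + 14.2)/2 = 39.6°, and the critical height
H_c = (4c'/γ) · sinβ cosφ' / [1 − cos(β − φ')]
    = (4·23.4/17.9) · sin64.9°·cos14.2° / [1 − cos(50.7°)]
    = 5.229 · 0.9056·0.9694 / [1 − 0.6334]
    = 5.229 · 0.8779 / 0.3666
    = 12.52 m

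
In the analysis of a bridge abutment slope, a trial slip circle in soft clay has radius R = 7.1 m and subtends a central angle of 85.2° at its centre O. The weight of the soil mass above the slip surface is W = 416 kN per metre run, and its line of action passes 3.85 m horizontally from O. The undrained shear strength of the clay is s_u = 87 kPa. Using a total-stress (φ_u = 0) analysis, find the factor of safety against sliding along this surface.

Taking moments about the centre O, the resisting moment is provided by the undrained shear strength acting along the arc:
Arc length L_a = R·θ = 7.1·(85.2°·π/180) = 7.1·1.4870 = 10.56 m
M_R = s_u·L_a·R = 87·10.56·7.1 = 6521.6 kN·m/m
M_D = W·d = 416·3.85 = 1601.6 kN·m/m
FS = M_R / M_D = 6521.6 / 1601.6 = 4.072

FS = 4.07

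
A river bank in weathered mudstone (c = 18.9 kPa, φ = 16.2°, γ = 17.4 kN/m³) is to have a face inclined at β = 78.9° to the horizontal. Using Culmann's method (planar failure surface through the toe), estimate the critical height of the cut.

Culmann's analysis gives the critical failure plane at α_cr = (β + φ)/2 = (78.9 + 16.2)/2 = 47.6°, and the critical height
H_c = (4c/γ) · sinβ cosφ / [1 − cos(β − φ)]
    = (4·18.9/17.4) · sin78.9°·cos16.2° / [1 − cos(62.7°)]
    = 4.345 · 0.9813·0.9603 / [1 − 0.4586]
    = 4.345 · 0.9423 / 0.5414
    = 7.56 m

H_c = 7.56 m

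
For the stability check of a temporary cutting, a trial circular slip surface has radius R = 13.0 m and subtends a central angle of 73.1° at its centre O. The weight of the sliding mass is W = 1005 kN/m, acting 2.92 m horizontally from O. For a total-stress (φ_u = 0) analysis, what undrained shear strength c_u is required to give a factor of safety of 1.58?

FS = c_u·L_a·R / (W·d), so c_u = FS·W·d / (L_a·R).
Arc length L_a = R·θ = 13.0·(73.1°·π/180) = 13.0·1.2758 = 16.59 m
c_u = 1.58·1005·2.92 / (16.59·13.0) = 4636.7 / 215.62 = 21.50 kPa

c_u = 21.5 kPa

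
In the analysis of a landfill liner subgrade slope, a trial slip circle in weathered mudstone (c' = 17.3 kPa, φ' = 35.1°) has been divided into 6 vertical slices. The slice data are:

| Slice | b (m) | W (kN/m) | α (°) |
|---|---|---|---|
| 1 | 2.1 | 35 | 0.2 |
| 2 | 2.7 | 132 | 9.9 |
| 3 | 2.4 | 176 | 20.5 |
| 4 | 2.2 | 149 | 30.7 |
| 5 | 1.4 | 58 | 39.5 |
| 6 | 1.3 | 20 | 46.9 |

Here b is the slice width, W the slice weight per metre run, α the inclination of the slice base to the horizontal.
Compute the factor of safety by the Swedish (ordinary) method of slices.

FS = 2.83

Ordinary method of slices: FS = Σ[c'·Δl_i + (W_i cosα_i)·tanφ'] / Σ W_i sinα_i, with Δl_i = b_i / cosα_i.
Slice 1: Δl = 2.1/cos0.2° = 2.100 m; N'_1 = 35·cos0.2° = 35.0; c'Δl = 36.33; W sinα = 0.1
Slice 2: Δl = 2.7/cos9.9° = 2.741 m; N'_2 = 132·cos9.9° = 130.0; c'Δl = 47.42; W sinα = 22.7
Slice 3: Δl = 2.4/cos20.5° = 2.562 m; N'_3 = 176·cos20.5° = 164.9; c'Δl = 44.33; W sinα = 61.6
Slice 4: Δl = 2.2/cos30.7° = 2.559 m; N'_4 = 149·cos30.7° = 128.1; c'Δl = 44.26; W sinα = 76.1
Slice 5: Δl = 1.4/cos39.5° = 1.814 m; N'_5 = 58·cos39.5° = 44.8; c'Δl = 31.39; W sinα = 36.9
Slice 6: Δl = 1.3/cos46.9° = 1.903 m; N'_6 = 20·cos46.9° = 13.7; c'Δl = 32.92; W sinα = 14.6
Σc'Δl = 236.6 kN/m; ΣN' = 516.4 kN/m; ΣW sinα = 212.0 kN/m
Resisting = 236.6 + 516.4·tan35.1° = 236.6 + 363.0 = 599.6 kN/m
FS = 599.6 / 212.0 = 2.828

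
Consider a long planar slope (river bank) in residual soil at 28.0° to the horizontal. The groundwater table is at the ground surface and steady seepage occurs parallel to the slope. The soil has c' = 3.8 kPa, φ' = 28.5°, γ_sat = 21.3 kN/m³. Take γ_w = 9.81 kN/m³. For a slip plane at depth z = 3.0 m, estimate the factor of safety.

With seepage parallel to the slope and the water table at the surface, the effective normal stress on the slip plane uses the buoyant unit weight γ' = γ_sat − γ_w while the driving shear stress uses γ_sat:
FS = [c' + γ' z cos²β tanφ'] / [γ_sat z sinβ cosβ]
γ' = 21.3 − 9.81 = 11.49 kN/m³
Numerator = 3.8 + 11.49·3.0·cos²28.0°·tan28.5° = 3.8 + 11.49·3.0·0.7796·0.5430 = 18.391 kPa
Denominator = 21.3·3.0·sin28.0°·cos28.0° = 21.3·3.0·0.4695·0.8829 = 26.488 kPa
FS = 18.391 / 26.488 = 0.694

FS = 0.69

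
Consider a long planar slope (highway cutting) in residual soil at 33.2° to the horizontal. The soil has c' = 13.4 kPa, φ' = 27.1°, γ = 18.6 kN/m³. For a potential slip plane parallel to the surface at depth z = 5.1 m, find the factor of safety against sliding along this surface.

For an infinite slope with a slip plane parallel to the surface (no pore pressure): FS = [c' + γz cos²β tanφ'] / [γz sinβ cosβ].
γz = 18.6·5.1 = 94.86 kN/m²
Numerator = 13.4 + 94.86·cos²33.2°·tan27.1° = 13.4 + 94.86·0.7002·0.5117 = 47.388 kPa
Denominator = 94.86·sin33.2°·cos33.2° = 94.86·0.5476·0.8368 = 43.463 kPa
FS = 47.388 / 43.463 = 1.090

FS = 1.09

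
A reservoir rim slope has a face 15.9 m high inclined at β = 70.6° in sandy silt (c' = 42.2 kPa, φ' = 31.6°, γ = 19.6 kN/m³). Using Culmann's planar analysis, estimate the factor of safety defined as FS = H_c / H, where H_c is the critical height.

H_c = (4c'/γ) · sinβ cosφ' / [1 − cos(β − φ')]
    = (4·42.2/19.6) · sin70.6°·cos31.6° / [1 − cos39.0°]
    = 8.612 · 0.8034 / 0.2229 = 31.05 m
FS = H_c / H = 31.05 / 15.9 = 1.953

FS = 1.95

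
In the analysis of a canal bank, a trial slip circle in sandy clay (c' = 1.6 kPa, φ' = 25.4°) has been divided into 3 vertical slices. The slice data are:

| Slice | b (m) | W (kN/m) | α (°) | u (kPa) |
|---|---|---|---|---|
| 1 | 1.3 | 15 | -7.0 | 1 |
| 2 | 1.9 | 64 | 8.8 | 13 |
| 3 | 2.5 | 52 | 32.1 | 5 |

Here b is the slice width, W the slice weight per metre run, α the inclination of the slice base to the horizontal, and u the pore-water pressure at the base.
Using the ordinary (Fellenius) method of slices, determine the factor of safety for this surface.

Ordinary method of slices: FS = Σ[c'·Δl_i + (W_i cosα_i − u_i·Δl_i)·tanφ'] / Σ W_i sinα_i, with Δl_i = b_i / cosα_i.
Slice 1: Δl = 1.3/cos(-7.0°) = 1.310 m; N'_1 = 15·cos(-7.0°) − 1·1.310 = 13.6; c'Δl = 2.10; W sinα = -1.8
Slice 2: Δl = 1.9/cos8.8° = 1.923 m; N'_2 = 64·cos8.8° − 13·1.923 = 38.3; c'Δl = 3.08; W sinα = 9.8
Slice 3: Δl = 2.5/cos32.1° = 2.951 m; N'_3 = 52·cos32.1° − 5·2.951 = 29.3; c'Δl = 4.72; W sinα = 27.6
Σc'Δl = 9.9 kN/m; ΣN' = 81.1 kN/m; ΣW sinα = 35.6 kN/m
Resisting = 9.9 + 81.1·tan25.4° = 9.9 + 38.5 = 48.4 kN/m
FS = 48.4 / 35.6 = 1.360

FS = 1.36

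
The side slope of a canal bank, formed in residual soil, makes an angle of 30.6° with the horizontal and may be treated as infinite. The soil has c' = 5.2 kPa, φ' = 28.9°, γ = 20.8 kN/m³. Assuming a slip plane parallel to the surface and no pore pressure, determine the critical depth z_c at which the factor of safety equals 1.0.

Setting FS = 1.00 in FS = [c' + γz cos²β tanφ'] / [γz sinβ cosβ] and solving for z:
z = c' / [γ cosβ (FS·sinβ − cosβ·tanφ')]
  = 5.2 / [20.8·cos30.6°·(1.00·sin30.6° − cos30.6°·tan28.9°)]
  = 5.2 / [20.8·0.8607·(1.00·0.5090 − 0.8607·0.5520)]
  = 5.2 / 0.6067 = 8.571 m

z_c = 8.57 m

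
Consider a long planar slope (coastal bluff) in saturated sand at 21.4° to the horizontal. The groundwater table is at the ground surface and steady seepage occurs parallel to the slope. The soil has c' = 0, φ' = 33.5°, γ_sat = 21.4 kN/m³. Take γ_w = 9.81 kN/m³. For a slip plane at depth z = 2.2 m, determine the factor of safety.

With seepage parallel to the slope and the water table at the surface, the effective normal stress on the slip plane uses the buoyant unit weight γ' = γ_sat − γ_w while the driving shear stress uses γ_sat:
FS = [c' + γ' z cos²β tanφ'] / [γ_sat z sinβ cosβ]
(For c' = 0 this reduces to FS = (γ'/γ_sat)·tanφ'/tanβ.)
γ' = 21.4 − 9.81 = 11.59 kN/m³
Numerator = 0.0 + 11.59·2.2·cos²21.4°·tan33.5° = 0.0 + 11.59·2.2·0.8669·0.6619 = 14.630 kPa
Denominator = 21.4·2.2·sin21.4°·cos21.4° = 21.4·2.2·0.3649·0.9311 = 15.994 kPa
FS = 14.630 / 15.994 = 0.915

FS = 0.91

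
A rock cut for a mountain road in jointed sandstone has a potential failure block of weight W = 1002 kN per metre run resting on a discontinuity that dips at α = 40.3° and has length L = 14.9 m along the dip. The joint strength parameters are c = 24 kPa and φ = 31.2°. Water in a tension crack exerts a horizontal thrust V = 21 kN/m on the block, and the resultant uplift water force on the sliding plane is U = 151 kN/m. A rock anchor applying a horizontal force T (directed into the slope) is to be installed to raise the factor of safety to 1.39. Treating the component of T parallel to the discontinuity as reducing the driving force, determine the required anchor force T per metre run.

Resolving forces along and normal to the sliding plane, with the horizontal anchor force T adding T·sinα to the effective normal force and T·cosα acting up the plane against the driving force:
FS = [cL + (W cosα − U − V sinα + T sinα) tanφ] / [W sinα + V cosα − T cosα]
Without the anchor: N' = 599.6 kN/m, driving T_d = 664.1 kN/m, resisting R = 24·14.9 + 599.6·tan31.2° = 720.7 kN/m, FS = 1.09.
Setting FS = 1.39 and solving for T:
1.39·(664.1 − T cos40.3°) = 720.7 + T sin40.3°·tan31.2°
T·(sin40.3°·tan31.2° + 1.39·cos40.3°) = 1.39·664.1 − 720.7
T·(0.6468·0.6056 + 1.39·0.7627) = 923.1 − 720.7 = 202.4
T·1.4518 = 202.4
T = 139.4 kN/m

T = 139 kN/m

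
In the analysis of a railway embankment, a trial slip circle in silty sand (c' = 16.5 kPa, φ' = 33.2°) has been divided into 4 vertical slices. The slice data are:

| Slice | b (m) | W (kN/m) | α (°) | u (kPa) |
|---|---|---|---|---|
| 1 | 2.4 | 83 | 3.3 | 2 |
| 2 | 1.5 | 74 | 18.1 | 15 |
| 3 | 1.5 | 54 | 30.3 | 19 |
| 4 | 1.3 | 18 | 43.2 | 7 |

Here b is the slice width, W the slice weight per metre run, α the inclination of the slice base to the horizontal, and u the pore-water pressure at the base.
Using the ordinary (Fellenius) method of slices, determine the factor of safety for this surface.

Ordinary method of slices: FS = Σ[c'·Δl_i + (W_i cosα_i − u_i·Δl_i)·tanφ'] / Σ W_i sinα_i, with Δl_i = b_i / cosα_i.
Slice 1: Δl = 2.4/cos3.3° = 2.404 m; N'_1 = 83·cos3.3° − 2·2.404 = 78.1; c'Δl = 39.67; W sinα = 4.8
Slice 2: Δl = 1.5/cos18.1° = 1.578 m; N'_2 = 74·cos18.1° − 15·1.578 = 46.7; c'Δl = 26.04; W sinα = 23.0
Slice 3: Δl = 1.5/cos30.3° = 1.737 m; N'_3 = 54·cos30.3° − 19·1.737 = 13.6; c'Δl = 28.67; W sinα = 27.2
Slice 4: Δl = 1.3/cos43.2° = 1.783 m; N'_4 = 18·cos43.2° − 7·1.783 = 0.6; c'Δl = 29.43; W sinα = 12.3
Σc'Δl = 123.8 kN/m; ΣN' = 139.0 kN/m; ΣW sinα = 67.3 kN/m
Resisting = 123.8 + 139.0·tan33.2° = 123.8 + 90.9 = 214.7 kN/m
FS = 214.7 / 67.3 = 3.189

FS = 3.19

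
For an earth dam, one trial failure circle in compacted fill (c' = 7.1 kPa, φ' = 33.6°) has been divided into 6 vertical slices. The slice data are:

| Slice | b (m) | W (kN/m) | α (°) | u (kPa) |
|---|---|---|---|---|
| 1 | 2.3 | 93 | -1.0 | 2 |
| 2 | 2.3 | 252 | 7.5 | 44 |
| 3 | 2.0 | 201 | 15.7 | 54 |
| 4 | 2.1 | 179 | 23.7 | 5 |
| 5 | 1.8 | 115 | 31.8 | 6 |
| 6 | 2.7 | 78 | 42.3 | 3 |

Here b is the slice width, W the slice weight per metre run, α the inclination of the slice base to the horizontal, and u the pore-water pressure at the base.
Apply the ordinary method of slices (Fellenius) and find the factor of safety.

Ordinary method of slices: FS = Σ[c'·Δl_i + (W_i cosα_i − u_i·Δl_i)·tanφ'] / Σ W_i sinα_i, with Δl_i = b_i / cosα_i.
Slice 1: Δl = 2.3/cos(-1.0°) = 2.300 m; N'_1 = 93·cos(-1.0°) − 2·2.300 = 88.4; c'Δl = 16.33; W sinα = -1.6
Slice 2: Δl = 2.3/cos7.5° = 2.320 m; N'_2 = 252·cos7.5° − 44·2.320 = 147.8; c'Δl = 16.47; W sinα = 32.9
Slice 3: Δl = 2.0/cos15.7° = 2.078 m; N'_3 = 201·cos15.7° − 54·2.078 = 81.3; c'Δl = 14.75; W sinα = 54.4
Slice 4: Δl = 2.1/cos23.7° = 2.293 m; N'_4 = 179·cos23.7° − 5·2.293 = 152.4; c'Δl = 16.28; W sinα = 71.9
Slice 5: Δl = 1.8/cos31.8° = 2.118 m; N'_5 = 115·cos31.8° − 6·2.118 = 85.0; c'Δl = 15.04; W sinα = 60.6
Slice 6: Δl = 2.7/cos42.3° = 3.650 m; N'_6 = 78·cos42.3° − 3·3.650 = 46.7; c'Δl = 25.92; W sinα = 52.5
Σc'Δl = 104.8 kN/m; ΣN' = 601.7 kN/m; ΣW sinα = 270.7 kN/m
Resisting = 104.8 + 601.7·tan33.6° = 104.8 + 399.8 = 504.5 kN/m
FS = 504.5 / 270.7 = 1.864

FS = 1.86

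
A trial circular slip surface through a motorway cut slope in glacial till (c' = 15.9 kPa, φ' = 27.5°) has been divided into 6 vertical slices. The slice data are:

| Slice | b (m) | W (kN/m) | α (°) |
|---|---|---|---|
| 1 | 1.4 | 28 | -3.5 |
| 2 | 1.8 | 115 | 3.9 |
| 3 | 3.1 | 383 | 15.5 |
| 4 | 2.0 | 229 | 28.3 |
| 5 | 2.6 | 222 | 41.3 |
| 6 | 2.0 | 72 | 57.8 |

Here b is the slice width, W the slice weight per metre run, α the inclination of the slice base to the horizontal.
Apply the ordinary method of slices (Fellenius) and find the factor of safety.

Ordinary method of slices: FS = Σ[c'·Δl_i + (W_i cosα_i)·tanφ'] / Σ W_i sinα_i, with Δl_i = b_i / cosα_i.
Slice 1: Δl = 1.4/cos(-3.5°) = 1.403 m; N'_1 = 28·cos(-3.5°) = 27.9; c'Δl = 22.30; W sinα = -1.7
Slice 2: Δl = 1.8/cos3.9° = 1.804 m; N'_2 = 115·cos3.9° = 114.7; c'Δl = 28.69; W sinα = 7.8
Slice 3: Δl = 3.1/cos15.5° = 3.217 m; N'_3 = 383·cos15.5° = 369.1; c'Δl = 51.15; W sinα = 102.4
Slice 4: Δl = 2.0/cos28.3° = 2.271 m; N'_4 = 229·cos28.3° = 201.6; c'Δl = 36.12; W sinα = 108.6
Slice 5: Δl = 2.6/cos41.3° = 3.461 m; N'_5 = 222·cos41.3° = 166.8; c'Δl = 55.03; W sinα = 146.5
Slice 6: Δl = 2.0/cos57.8° = 3.753 m; N'_6 = 72·cos57.8° = 38.4; c'Δl = 59.68; W sinα = 60.9
Σc'Δl = 253.0 kN/m; ΣN' = 918.5 kN/m; ΣW sinα = 424.5 kN/m
Resisting = 253.0 + 918.5·tan27.5° = 253.0 + 478.2 = 731.1 kN/m
FS = 731.1 / 424.5 = 1.722

FS = 1.72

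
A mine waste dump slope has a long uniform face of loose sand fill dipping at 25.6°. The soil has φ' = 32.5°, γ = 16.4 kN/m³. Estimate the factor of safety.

FS = 1.33

For a dry cohesionless infinite slope the factor of safety is FS = tanφ' / tanβ.
FS = tan32.5° / tan25.6° = 0.6371 / 0.4791 = 1.330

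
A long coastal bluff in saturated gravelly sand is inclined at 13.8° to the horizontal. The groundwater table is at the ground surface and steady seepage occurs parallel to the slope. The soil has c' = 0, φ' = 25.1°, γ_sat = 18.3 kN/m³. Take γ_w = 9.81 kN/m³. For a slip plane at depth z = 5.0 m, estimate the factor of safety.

With seepage parallel to the slope and the water table at the surface, the effective normal stress on the slip plane uses the buoyant unit weight γ' = γ_sat − γ_w while the driving shear stress uses γ_sat:
FS = [c' + γ' z cos²β tanφ'] / [γ_sat z sinβ cosβ]
(For c' = 0 this reduces to FS = (γ'/γ_sat)·tanφ'/tanβ.)
γ' = 18.3 − 9.81 = 8.49 kN/m³
Numerator = 0.0 + 8.49·5.0·cos²13.8°·tan25.1° = 0.0 + 8.49·5.0·0.9431·0.4684 = 18.754 kPa
Denominator = 18.3·5.0·sin13.8°·cos13.8° = 18.3·5.0·0.2385·0.9711 = 21.196 kPa
FS = 18.754 / 21.196 = 0.885

FS = 0.88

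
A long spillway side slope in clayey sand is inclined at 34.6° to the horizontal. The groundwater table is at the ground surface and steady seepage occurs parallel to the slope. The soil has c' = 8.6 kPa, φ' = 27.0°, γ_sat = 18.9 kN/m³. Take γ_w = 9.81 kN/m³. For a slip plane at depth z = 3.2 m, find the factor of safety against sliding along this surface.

With seepage parallel to the slope and the water table at the surface, the effective normal stress on the slip plane uses the buoyant unit weight γ' = γ_sat − γ_w while the driving shear stress uses γ_sat:
FS = [c' + γ' z cos²β tanφ'] / [γ_sat z sinβ cosβ]
γ' = 18.9 − 9.81 = 9.09 kN/m³
Numerator = 8.6 + 9.09·3.2·cos²34.6°·tan27.0° = 8.6 + 9.09·3.2·0.6776·0.5095 = 18.642 kPa
Denominator = 18.9·3.2·sin34.6°·cos34.6° = 18.9·3.2·0.5678·0.8231 = 28.269 kPa
FS = 18.642 / 28.269 = 0.659

FS = 0.66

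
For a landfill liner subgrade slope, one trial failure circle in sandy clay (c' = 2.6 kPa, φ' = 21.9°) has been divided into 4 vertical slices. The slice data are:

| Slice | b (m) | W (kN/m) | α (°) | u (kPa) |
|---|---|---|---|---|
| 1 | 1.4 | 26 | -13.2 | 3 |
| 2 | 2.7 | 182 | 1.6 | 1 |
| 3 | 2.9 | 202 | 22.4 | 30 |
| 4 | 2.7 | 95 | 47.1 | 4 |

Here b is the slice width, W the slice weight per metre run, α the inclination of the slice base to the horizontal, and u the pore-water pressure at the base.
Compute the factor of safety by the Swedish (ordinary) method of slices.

FS = 1.14

Ordinary method of slices: FS = Σ[c'·Δl_i + (W_i cosα_i − u_i·Δl_i)·tanφ'] / Σ W_i sinα_i, with Δl_i = b_i / cosα_i.
Slice 1: Δl = 1.4/cos(-13.2°) = 1.438 m; N'_1 = 26·cos(-13.2°) − 3·1.438 = 21.0; c'Δl = 3.74; W sinα = -5.9
Slice 2: Δl = 2.7/cos1.6° = 2.701 m; N'_2 = 182·cos1.6° − 1·2.701 = 179.2; c'Δl = 7.02; W sinα = 5.1
Slice 3: Δl = 2.9/cos22.4° = 3.137 m; N'_3 = 202·cos22.4° − 30·3.137 = 92.7; c'Δl = 8.16; W sinα = 77.0
Slice 4: Δl = 2.7/cos47.1° = 3.966 m; N'_4 = 95·cos47.1° − 4·3.966 = 48.8; c'Δl = 10.31; W sinα = 69.6
Σc'Δl = 29.2 kN/m; ΣN' = 341.7 kN/m; ΣW sinα = 145.7 kN/m
Resisting = 29.2 + 341.7·tan21.9° = 29.2 + 137.4 = 166.6 kN/m
FS = 166.6 / 145.7 = 1.143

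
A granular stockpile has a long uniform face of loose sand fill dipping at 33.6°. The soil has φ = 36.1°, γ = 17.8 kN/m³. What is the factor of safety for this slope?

FS = 1.10

For a dry cohesionless infinite slope the factor of safety is FS = tanφ / tanβ.
FS = tan36.1° / tan33.6° = 0.7292 / 0.6644 = 1.098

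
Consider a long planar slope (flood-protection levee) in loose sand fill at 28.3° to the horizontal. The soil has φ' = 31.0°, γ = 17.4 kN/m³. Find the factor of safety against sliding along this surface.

FS = 1.12

For a dry cohesionless infinite slope the factor of safety is FS = tanφ' / tanβ.
FS = tan31.0° / tan28.3° = 0.6009 / 0.5384 = 1.116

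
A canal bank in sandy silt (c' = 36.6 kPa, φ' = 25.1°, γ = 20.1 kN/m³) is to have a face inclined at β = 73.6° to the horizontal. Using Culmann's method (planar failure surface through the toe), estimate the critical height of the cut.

H_c = 18.75 m

Culmann's analysis gives the critical failure plane at α_cr = (β + φ')/2 = (73.6 + 25.1)/2 = 49.3°, and the critical height
H_c = (4c'/γ) · sinβ cosφ' / [1 − cos(β − φ')]
    = (4·36.6/20.1) · sin73.6°·cos25.1° / [1 − cos(48.5°)]
    = 7.284 · 0.9593·0.9056 / [1 − 0.6626]
    = 7.284 · 0.8687 / 0.3374
    = 18.75 m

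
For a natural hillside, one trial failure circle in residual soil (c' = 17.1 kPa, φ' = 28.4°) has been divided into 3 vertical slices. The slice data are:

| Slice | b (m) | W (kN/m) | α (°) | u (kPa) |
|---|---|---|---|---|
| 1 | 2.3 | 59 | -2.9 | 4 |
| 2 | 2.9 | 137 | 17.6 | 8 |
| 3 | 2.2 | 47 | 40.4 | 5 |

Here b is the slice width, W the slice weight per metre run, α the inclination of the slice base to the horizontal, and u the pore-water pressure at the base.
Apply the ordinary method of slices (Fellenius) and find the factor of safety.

Ordinary method of slices: FS = Σ[c'·Δl_i + (W_i cosα_i − u_i·Δl_i)·tanφ'] / Σ W_i sinα_i, with Δl_i = b_i / cosα_i.
Slice 1: Δl = 2.3/cos(-2.9°) = 2.303 m; N'_1 = 59·cos(-2.9°) − 4·2.303 = 49.7; c'Δl = 39.38; W sinα = -3.0
Slice 2: Δl = 2.9/cos17.6° = 3.042 m; N'_2 = 137·cos17.6° − 8·3.042 = 106.2; c'Δl = 52.03; W sinα = 41.4
Slice 3: Δl = 2.2/cos40.4° = 2.889 m; N'_3 = 47·cos40.4° − 5·2.889 = 21.3; c'Δl = 49.40; W sinα = 30.5
Σc'Δl = 140.8 kN/m; ΣN' = 177.3 kN/m; ΣW sinα = 68.9 kN/m
Resisting = 140.8 + 177.3·tan28.4° = 140.8 + 95.9 = 236.7 kN/m
FS = 236.7 / 68.9 = 3.435

FS = 3.43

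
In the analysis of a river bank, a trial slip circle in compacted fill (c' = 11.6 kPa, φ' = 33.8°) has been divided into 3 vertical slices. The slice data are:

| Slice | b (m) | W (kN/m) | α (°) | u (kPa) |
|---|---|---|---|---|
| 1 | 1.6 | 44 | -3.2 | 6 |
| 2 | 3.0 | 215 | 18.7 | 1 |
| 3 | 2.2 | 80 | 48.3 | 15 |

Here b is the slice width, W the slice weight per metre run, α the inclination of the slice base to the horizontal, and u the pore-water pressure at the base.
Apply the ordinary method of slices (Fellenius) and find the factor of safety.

FS = 2.01

Ordinary method of slices: FS = Σ[c'·Δl_i + (W_i cosα_i − u_i·Δl_i)·tanφ'] / Σ W_i sinα_i, with Δl_i = b_i / cosα_i.
Slice 1: Δl = 1.6/cos(-3.2°) = 1.602 m; N'_1 = 44·cos(-3.2°) − 6·1.602 = 34.3; c'Δl = 18.59; W sinα = -2.5
Slice 2: Δl = 3.0/cos18.7° = 3.167 m; N'_2 = 215·cos18.7° − 1·3.167 = 200.5; c'Δl = 36.74; W sinα = 68.9
Slice 3: Δl = 2.2/cos48.3° = 3.307 m; N'_3 = 80·cos48.3° − 15·3.307 = 3.6; c'Δl = 38.36; W sinα = 59.7
Σc'Δl = 93.7 kN/m; ΣN' = 238.4 kN/m; ΣW sinα = 126.2 kN/m
Resisting = 93.7 + 238.4·tan33.8° = 93.7 + 159.6 = 253.3 kN/m
FS = 253.3 / 126.2 = 2.007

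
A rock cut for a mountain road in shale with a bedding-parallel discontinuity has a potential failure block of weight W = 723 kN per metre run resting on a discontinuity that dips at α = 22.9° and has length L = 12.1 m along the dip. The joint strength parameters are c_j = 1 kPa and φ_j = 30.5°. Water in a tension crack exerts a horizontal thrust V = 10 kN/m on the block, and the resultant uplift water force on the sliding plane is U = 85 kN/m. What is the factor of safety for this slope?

Resolving the block weight along and normal to the plane and applying the Mohr–Coulomb strength on the joint:
N' = W cosα − U − V sinα = 723·cos22.9° − 85 − 10·sin22.9° = 577.1 kN/m
Driving force T = W sinα + V cosα = 723·sin22.9° + 10·cos22.9° = 290.5 kN/m
Resisting force R = c_j·L + N'·tanφ_j = 1·12.1 + 577.1·tan30.5° = 12.1 + 340.0 = 352.1 kN/m
FS = R / T = 352.1 / 290.5 = 1.212

FS = 1.21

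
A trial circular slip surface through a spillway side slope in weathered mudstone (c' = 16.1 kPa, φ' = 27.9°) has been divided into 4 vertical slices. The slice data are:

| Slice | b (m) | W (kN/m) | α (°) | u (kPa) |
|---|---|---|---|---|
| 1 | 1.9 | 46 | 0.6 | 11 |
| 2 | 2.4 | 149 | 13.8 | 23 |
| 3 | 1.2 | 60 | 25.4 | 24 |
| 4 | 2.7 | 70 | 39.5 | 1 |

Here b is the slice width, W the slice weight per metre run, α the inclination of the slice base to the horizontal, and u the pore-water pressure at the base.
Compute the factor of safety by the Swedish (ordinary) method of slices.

FS = 2.32

Ordinary method of slices: FS = Σ[c'·Δl_i + (W_i cosα_i − u_i·Δl_i)·tanφ'] / Σ W_i sinα_i, with Δl_i = b_i / cosα_i.
Slice 1: Δl = 1.9/cos0.6° = 1.900 m; N'_1 = 46·cos0.6° − 11·1.900 = 25.1; c'Δl = 30.59; W sinα = 0.5
Slice 2: Δl = 2.4/cos13.8° = 2.471 m; N'_2 = 149·cos13.8° − 23·2.471 = 87.9; c'Δl = 39.79; W sinα = 35.5
Slice 3: Δl = 1.2/cos25.4° = 1.328 m; N'_3 = 60·cos25.4° − 24·1.328 = 22.3; c'Δl = 21.39; W sinα = 25.7
Slice 4: Δl = 2.7/cos39.5° = 3.499 m; N'_4 = 70·cos39.5° − 1·3.499 = 50.5; c'Δl = 56.34; W sinα = 44.5
Σc'Δl = 148.1 kN/m; ΣN' = 185.8 kN/m; ΣW sinα = 106.3 kN/m
Resisting = 148.1 + 185.8·tan27.9° = 148.1 + 98.4 = 246.5 kN/m
FS = 246.5 / 106.3 = 2.319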